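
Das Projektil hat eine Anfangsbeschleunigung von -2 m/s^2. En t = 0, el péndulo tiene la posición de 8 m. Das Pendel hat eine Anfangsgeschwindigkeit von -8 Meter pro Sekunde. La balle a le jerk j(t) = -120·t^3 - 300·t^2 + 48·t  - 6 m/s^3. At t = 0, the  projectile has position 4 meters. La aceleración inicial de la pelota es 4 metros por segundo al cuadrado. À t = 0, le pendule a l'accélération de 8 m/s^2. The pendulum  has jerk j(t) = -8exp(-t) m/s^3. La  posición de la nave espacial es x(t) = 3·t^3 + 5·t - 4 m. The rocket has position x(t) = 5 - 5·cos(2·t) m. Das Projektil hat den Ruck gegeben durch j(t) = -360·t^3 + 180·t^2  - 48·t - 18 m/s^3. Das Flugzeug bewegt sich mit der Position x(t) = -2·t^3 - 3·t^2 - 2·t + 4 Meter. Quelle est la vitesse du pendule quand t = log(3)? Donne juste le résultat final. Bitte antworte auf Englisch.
At t = log(3), v = -8/3.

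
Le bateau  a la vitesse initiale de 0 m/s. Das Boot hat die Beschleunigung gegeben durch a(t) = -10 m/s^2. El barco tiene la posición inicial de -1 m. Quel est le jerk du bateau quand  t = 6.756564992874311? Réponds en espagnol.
Para resolver esto, necesitamos tomar 1 derivada de nuestra ecuación de la aceleración a(t) = -10. La derivada de la aceleración da la sacudida: j(t) = 0. Usando j(t) = 0 y sustituyendo t = 6.756564992874311, encontramos j = 0.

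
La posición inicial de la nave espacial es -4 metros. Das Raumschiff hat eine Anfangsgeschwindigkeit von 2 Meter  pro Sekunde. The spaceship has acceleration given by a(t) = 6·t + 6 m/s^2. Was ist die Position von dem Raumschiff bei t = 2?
Ausgehend von der Beschleunigung a(t) = 6·t + 6, nehmen wir 2 Stammfunktionen. Die Stammfunktion von der Beschleunigung ist die Geschwindigkeit. Mit v(0) = 2 erhalten wir v(t) = 3·t^2 + 6·t + 2. Durch Integration von der Geschwindigkeit und Verwendung der Anfangsbedingung x(0) = -4, erhalten wir x(t) = t^3 + 3·t^2 + 2·t - 4. Mit x(t) = t^3 + 3·t^2 + 2·t - 4 und Einsetzen von t = 2, finden wir x = 20.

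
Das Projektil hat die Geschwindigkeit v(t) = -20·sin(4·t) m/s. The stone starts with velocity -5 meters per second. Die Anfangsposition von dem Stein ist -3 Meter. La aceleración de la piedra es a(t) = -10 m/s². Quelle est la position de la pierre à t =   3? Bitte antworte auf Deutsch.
Wir müssen unsere Gleichung für die Beschleunigung a(t) = -10 2-mal integrieren. Mit ∫a(t)dt und Anwendung von v(0) = -5, finden wir v(t) = -10·t - 5. Die Stammfunktion von der Geschwindigkeit, mit x(0) = -3, ergibt die Position: x(t) = -5·t^2 - 5·t - 3. Aus der Gleichung für die Position x(t) = -5·t^2 - 5·t - 3, setzen wir t = 3 ein und erhalten x = -63.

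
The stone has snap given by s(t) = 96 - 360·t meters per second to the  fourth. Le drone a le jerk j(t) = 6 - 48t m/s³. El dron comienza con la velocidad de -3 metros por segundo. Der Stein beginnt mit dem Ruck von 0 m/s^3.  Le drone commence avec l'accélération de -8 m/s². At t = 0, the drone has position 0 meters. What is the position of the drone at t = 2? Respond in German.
Um dies zu lösen, müssen wir 3 Integrale unserer Gleichung für den Ruck j(t) = 6 - 48·t finden. Durch Integration von dem Ruck und Verwendung der Anfangsbedingung a(0) = -8, erhalten wir a(t) = -24·t^2 + 6·t - 8. Das Integral von der Beschleunigung ist die Geschwindigkeit. Mit v(0) = -3 erhalten wir v(t) = -8·t^3 + 3·t^2 - 8·t - 3. Durch Integration von der Geschwindigkeit und Verwendung der Anfangsbedingung x(0) = 0, erhalten wir x(t) = -2·t^4 + t^3 - 4·t^2 - 3·t. Wir haben die Position x(t) = -2·t^4 + t^3 - 4·t^2 - 3·t. Durch Einsetzen von t = 2: x(2) = -46.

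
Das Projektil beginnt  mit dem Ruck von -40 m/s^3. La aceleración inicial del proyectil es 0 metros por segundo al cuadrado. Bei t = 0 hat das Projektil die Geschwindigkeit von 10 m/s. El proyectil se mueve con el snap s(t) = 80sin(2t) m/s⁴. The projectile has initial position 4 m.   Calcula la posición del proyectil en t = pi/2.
Debemos encontrar la antiderivada de nuestra ecuación del snap s(t) = 80·sin(2·t) 4 veces. Tomando ∫s(t)dt y aplicando j(0) = -40, encontramos j(t) = -40·cos(2·t). La antiderivada de la sacudida, con a(0) = 0, da la aceleración: a(t) = -20·sin(2·t). Tomando ∫a(t)dt y aplicando v(0) = 10, encontramos v(t) = 10·cos(2·t). Tomando ∫v(t)dt y aplicando x(0) = 4, encontramos x(t) = 5·sin(2·t) + 4. Usando x(t) = 5·sin(2·t) + 4 y sustituyendo t = pi/2, encontramos x = 4.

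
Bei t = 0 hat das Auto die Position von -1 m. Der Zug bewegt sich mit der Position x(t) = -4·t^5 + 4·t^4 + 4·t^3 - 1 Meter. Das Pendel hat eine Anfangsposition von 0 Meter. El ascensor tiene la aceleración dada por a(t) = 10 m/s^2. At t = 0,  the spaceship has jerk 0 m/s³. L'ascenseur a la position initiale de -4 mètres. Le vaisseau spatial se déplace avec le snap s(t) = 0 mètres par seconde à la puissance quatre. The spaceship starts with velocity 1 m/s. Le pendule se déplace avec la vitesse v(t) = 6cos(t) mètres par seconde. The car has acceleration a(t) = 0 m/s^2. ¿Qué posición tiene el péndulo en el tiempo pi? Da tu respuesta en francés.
En partant de la vitesse v(t) = 6·cos(t), nous prenons 1 primitive. La primitive de la vitesse est la position. En utilisant x(0) = 0, nous obtenons x(t) = 6·sin(t). Nous avons la position x(t) = 6·sin(t). En substituant t = pi: x(pi) = 0.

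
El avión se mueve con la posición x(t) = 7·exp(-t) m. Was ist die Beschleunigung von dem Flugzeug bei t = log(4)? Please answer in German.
Um dies zu lösen, müssen wir 2 Ableitungen unserer Gleichung für die Position x(t) = 7·exp(-t) nehmen. Mit d/dt von x(t) finden wir v(t) = -7·exp(-t). Die Ableitung von der Geschwindigkeit ergibt die Beschleunigung: a(t) = 7·exp(-t). Aus der Gleichung für die Beschleunigung a(t) = 7·exp(-t), setzen wir t = log(4) ein und erhalten a = 7/4.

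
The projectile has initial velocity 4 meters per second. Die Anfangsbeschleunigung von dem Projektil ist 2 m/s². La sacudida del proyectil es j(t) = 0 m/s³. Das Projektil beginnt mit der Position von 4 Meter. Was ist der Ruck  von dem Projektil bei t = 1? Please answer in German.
Wir haben den Ruck j(t) = 0. Durch Einsetzen von t = 1: j(1) = 0.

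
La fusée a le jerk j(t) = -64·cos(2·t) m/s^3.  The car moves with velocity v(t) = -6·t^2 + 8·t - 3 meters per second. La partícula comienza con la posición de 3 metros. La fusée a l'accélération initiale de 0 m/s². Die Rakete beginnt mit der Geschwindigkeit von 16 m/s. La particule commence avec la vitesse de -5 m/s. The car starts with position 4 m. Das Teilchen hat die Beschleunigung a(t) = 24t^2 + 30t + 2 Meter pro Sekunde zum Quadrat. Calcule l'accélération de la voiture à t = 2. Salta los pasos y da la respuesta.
a(2) = -16.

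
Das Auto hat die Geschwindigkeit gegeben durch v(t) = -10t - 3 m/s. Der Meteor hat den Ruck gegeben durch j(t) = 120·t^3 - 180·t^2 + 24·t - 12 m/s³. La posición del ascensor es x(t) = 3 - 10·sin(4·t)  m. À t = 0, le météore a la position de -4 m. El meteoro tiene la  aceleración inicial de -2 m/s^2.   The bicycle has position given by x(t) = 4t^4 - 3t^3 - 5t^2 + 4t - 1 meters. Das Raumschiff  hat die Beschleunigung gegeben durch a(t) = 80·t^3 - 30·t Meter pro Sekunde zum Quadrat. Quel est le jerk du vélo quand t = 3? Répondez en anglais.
To solve this, we need to take 3 derivatives of our position equation x(t) = 4·t^4 - 3·t^3 - 5·t^2 + 4·t - 1. Taking d/dt of x(t), we find v(t) = 16·t^3 - 9·t^2 - 10·t + 4. Taking d/dt of v(t), we find a(t) = 48·t^2 - 18·t - 10. The derivative of acceleration gives jerk: j(t) = 96·t - 18. Using j(t) = 96·t - 18 and substituting t = 3, we find j = 270.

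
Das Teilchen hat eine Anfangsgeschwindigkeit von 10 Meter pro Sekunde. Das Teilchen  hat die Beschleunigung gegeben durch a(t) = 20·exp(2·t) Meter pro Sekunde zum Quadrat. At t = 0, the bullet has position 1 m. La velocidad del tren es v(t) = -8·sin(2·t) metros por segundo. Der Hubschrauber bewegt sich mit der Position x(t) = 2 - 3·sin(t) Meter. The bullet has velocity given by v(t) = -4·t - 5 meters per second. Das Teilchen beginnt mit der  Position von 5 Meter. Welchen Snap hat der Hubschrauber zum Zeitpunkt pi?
Wir müssen unsere Gleichung für die Position x(t) = 2 - 3·sin(t) 4-mal ableiten. Mit d/dt von x(t) finden wir v(t) = -3·cos(t). Durch Ableiten von der Geschwindigkeit erhalten wir die Beschleunigung: a(t) = 3·sin(t). Durch Ableiten von der Beschleunigung erhalten wir den Ruck: j(t) = 3·cos(t). Die Ableitung von dem Ruck ergibt den Snap: s(t) = -3·sin(t). Wir haben den Snap s(t) = -3·sin(t). Durch Einsetzen von t = pi: s(pi) = 0.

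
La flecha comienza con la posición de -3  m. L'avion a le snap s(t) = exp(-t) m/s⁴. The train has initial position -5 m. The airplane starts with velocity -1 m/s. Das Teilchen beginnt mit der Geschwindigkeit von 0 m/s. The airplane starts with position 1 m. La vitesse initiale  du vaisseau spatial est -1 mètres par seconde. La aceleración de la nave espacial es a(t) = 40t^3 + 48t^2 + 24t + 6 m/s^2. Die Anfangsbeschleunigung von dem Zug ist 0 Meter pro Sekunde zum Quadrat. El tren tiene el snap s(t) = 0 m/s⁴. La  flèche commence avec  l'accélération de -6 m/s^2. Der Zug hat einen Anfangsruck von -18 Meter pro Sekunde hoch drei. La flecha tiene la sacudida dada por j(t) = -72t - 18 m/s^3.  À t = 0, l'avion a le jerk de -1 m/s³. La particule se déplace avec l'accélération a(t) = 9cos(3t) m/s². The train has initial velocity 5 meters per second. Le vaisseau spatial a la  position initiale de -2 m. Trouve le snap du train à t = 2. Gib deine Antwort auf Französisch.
De l'équation du snap s(t) = 0, nous substituons t = 2 pour obtenir s = 0.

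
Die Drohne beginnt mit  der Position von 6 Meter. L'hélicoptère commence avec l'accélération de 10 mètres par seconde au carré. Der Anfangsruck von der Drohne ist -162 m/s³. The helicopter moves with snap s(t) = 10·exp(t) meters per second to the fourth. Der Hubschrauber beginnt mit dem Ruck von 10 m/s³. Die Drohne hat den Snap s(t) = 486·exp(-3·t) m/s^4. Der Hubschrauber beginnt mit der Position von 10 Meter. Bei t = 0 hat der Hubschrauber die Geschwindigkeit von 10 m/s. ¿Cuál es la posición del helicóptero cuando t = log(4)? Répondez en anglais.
To solve this, we need to take 4 antiderivatives of our snap equation s(t) = 10·exp(t). Integrating snap and using the initial condition j(0) = 10, we get j(t) = 10·exp(t). Integrating jerk and using the initial condition a(0) = 10, we get a(t) = 10·exp(t). The antiderivative of acceleration, with v(0) = 10, gives velocity: v(t) = 10·exp(t). Taking ∫v(t)dt and applying x(0) = 10, we find x(t) = 10·exp(t). From the given position equation x(t) = 10·exp(t), we substitute t = log(4) to get x = 40.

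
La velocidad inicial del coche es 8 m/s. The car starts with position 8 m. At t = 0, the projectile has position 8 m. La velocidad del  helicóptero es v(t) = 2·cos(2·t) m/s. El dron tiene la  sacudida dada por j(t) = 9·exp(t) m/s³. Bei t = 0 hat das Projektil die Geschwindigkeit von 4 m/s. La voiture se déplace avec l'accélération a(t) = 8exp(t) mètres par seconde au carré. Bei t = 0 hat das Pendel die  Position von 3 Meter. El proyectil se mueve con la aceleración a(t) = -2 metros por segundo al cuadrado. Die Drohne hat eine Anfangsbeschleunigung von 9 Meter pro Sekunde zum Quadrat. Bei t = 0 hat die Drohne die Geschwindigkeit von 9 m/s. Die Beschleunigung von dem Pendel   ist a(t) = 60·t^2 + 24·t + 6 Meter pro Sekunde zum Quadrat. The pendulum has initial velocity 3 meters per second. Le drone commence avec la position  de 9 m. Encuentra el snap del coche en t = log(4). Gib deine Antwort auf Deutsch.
Ausgehend von der Beschleunigung a(t) = 8·exp(t), nehmen wir 2 Ableitungen. Mit d/dt von a(t) finden wir j(t) = 8·exp(t). Die Ableitung von dem Ruck ergibt den Snap: s(t) = 8·exp(t). Mit s(t) = 8·exp(t) und Einsetzen von t = log(4), finden wir s = 32.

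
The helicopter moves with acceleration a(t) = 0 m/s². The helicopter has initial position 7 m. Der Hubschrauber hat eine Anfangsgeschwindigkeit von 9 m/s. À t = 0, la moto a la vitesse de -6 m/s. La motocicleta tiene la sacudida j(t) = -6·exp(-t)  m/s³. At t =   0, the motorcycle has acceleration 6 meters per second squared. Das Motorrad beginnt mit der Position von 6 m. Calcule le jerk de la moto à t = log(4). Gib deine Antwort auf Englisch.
Using j(t) = -6·exp(-t) and substituting t = log(4), we find j = -3/2.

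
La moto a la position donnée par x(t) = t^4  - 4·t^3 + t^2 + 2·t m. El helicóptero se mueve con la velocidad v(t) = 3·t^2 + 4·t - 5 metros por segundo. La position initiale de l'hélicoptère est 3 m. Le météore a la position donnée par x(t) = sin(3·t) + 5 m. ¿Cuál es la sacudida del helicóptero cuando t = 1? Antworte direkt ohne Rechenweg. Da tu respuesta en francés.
À t = 1, j = 6.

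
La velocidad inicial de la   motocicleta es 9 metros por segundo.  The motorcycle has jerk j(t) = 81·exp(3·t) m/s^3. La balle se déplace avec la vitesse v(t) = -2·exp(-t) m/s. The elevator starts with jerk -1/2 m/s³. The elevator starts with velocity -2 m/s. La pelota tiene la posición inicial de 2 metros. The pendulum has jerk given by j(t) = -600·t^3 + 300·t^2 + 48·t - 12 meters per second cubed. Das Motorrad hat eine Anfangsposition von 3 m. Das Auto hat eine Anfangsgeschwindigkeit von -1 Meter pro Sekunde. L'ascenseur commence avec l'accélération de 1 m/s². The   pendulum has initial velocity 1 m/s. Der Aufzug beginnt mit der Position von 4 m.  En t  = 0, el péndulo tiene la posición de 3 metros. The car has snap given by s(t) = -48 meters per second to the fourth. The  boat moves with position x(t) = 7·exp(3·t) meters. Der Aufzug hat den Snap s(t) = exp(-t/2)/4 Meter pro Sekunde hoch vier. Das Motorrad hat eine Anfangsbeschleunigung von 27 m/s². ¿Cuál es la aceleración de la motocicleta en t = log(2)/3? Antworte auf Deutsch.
Wir müssen unsere Gleichung für den Ruck j(t) = 81·exp(3·t) 1-mal integrieren. Die Stammfunktion von dem Ruck ist die Beschleunigung. Mit a(0) = 27 erhalten wir a(t) = 27·exp(3·t). Wir haben die Beschleunigung a(t) = 27·exp(3·t). Durch Einsetzen von t = log(2)/3: a(log(2)/3) = 54.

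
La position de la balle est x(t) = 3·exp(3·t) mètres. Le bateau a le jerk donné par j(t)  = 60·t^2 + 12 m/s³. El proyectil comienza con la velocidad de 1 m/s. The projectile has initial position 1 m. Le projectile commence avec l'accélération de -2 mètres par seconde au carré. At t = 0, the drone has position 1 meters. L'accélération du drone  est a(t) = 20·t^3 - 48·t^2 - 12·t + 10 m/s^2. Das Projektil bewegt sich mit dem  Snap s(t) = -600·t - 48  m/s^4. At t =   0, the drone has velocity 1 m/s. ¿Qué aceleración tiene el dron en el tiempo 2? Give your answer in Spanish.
De la ecuación de la aceleración a(t) = 20·t^3 - 48·t^2 - 12·t + 10, sustituimos t = 2 para obtener a = -46.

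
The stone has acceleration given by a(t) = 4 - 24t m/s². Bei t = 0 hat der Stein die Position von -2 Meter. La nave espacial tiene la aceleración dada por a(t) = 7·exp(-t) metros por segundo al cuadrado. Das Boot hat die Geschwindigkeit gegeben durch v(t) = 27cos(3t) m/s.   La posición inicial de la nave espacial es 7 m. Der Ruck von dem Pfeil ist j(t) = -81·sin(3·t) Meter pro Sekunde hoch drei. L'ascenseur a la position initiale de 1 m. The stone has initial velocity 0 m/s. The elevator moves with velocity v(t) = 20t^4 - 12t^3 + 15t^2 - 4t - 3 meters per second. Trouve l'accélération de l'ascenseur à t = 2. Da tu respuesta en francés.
Pour résoudre ceci, nous devons prendre 1 dérivée de notre équation de la vitesse v(t) = 20·t^4 - 12·t^3 + 15·t^2 - 4·t - 3. En prenant d/dt de v(t), nous trouvons a(t) = 80·t^3 - 36·t^2 + 30·t - 4. De l'équation de l'accélération a(t) = 80·t^3 - 36·t^2 + 30·t - 4, nous substituons t = 2 pour obtenir a = 552.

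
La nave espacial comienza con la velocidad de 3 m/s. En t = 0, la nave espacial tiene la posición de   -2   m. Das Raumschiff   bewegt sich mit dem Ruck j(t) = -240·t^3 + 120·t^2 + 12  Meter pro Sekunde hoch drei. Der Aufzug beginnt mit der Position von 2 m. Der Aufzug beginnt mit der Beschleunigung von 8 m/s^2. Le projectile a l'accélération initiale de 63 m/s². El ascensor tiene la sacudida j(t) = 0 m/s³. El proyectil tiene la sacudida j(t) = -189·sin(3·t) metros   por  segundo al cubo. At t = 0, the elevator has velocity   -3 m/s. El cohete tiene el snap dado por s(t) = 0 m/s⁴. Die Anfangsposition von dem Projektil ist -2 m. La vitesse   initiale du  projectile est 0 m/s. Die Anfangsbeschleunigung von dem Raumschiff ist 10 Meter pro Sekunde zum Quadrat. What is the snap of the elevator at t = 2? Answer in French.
En partant du jerk j(t) = 0, nous prenons 1 dérivée. La dérivée du jerk donne le snap: s(t) = 0. En utilisant s(t) = 0 et en substituant t = 2, nous trouvons s = 0.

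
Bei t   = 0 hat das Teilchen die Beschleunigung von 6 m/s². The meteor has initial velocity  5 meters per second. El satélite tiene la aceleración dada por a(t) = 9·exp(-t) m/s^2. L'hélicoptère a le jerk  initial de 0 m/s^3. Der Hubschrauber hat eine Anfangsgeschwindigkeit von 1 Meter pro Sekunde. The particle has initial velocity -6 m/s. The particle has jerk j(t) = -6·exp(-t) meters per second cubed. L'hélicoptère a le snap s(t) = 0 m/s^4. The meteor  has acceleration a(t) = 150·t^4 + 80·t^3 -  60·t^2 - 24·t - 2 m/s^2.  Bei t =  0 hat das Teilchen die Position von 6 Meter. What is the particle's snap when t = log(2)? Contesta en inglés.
We must differentiate our jerk equation j(t) = -6·exp(-t) 1 time. The derivative of jerk gives snap: s(t) = 6·exp(-t). From the given snap equation s(t) = 6·exp(-t), we substitute t = log(2) to get s = 3.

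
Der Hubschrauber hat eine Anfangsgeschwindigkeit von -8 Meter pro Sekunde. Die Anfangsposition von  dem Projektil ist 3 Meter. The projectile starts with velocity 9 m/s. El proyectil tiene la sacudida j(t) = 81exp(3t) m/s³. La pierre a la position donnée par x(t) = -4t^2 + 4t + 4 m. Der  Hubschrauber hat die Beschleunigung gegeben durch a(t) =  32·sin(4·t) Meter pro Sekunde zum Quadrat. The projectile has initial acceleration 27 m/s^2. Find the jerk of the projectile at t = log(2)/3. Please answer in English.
We have jerk j(t) = 81·exp(3·t). Substituting t = log(2)/3: j(log(2)/3) = 162.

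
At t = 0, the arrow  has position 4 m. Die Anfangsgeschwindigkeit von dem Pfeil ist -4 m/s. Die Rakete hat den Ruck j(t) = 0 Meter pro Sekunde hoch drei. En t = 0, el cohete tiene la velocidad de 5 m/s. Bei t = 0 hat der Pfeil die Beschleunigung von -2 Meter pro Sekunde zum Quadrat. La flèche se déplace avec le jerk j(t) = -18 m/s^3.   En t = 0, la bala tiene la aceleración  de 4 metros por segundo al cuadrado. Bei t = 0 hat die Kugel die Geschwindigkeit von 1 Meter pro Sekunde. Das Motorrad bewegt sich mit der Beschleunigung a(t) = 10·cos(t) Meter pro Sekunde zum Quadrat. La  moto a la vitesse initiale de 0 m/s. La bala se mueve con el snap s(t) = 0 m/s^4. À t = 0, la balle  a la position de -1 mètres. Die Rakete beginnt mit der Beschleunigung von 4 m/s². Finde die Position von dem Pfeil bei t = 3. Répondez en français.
Nous devons trouver l'intégrale de notre équation du jerk j(t) = -18 3 fois. La primitive du jerk, avec a(0) = -2, donne l'accélération: a(t) = -18·t - 2. La primitive de l'accélération est la vitesse. En utilisant v(0) = -4, nous obtenons v(t) = -9·t^2 - 2·t - 4. La primitive de la vitesse est la position. En utilisant x(0) = 4, nous obtenons x(t) = -3·t^3 - t^2 - 4·t + 4. De l'équation de la position x(t) = -3·t^3 - t^2 - 4·t + 4, nous substituons t = 3 pour obtenir x = -98.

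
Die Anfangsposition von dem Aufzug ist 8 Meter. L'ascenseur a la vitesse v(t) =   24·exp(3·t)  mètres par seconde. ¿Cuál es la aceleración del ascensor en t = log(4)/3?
Para resolver esto, necesitamos tomar 1 derivada de nuestra ecuación de la velocidad v(t) = 24·exp(3·t). Derivando la velocidad, obtenemos la aceleración: a(t) = 72·exp(3·t). Tenemos la aceleración a(t) = 72·exp(3·t). Sustituyendo t = log(4)/3: a(log(4)/3) = 288.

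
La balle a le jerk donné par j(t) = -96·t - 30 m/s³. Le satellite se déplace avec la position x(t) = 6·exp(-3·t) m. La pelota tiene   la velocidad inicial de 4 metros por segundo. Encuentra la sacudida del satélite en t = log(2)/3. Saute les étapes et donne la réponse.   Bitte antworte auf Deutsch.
j(log(2)/3) = -81.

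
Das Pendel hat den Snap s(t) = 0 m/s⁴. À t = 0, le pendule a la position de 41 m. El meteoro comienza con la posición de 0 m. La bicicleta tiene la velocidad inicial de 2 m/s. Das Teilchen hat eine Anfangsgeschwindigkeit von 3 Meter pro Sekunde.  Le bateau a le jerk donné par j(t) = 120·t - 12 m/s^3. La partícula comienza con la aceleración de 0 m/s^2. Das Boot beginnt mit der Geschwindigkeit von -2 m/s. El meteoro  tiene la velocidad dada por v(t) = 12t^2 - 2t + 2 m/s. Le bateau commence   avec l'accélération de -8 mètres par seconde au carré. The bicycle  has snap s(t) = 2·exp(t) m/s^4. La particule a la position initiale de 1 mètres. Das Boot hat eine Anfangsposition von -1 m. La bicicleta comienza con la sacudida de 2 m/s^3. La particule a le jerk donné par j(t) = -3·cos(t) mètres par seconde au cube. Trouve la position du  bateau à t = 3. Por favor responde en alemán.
Wir müssen unsere Gleichung für den Ruck j(t) = 120·t - 12 3-mal integrieren. Das Integral von dem Ruck, mit a(0) = -8, ergibt die Beschleunigung: a(t) = 60·t^2 - 12·t - 8. Durch Integration von der Beschleunigung und Verwendung der Anfangsbedingung v(0) = -2, erhalten wir v(t) = 20·t^3 - 6·t^2 - 8·t - 2. Die Stammfunktion von der Geschwindigkeit, mit x(0) = -1, ergibt die Position: x(t) = 5·t^4 - 2·t^3 - 4·t^2 - 2·t - 1. Mit x(t) = 5·t^4 - 2·t^3 - 4·t^2 - 2·t - 1 und Einsetzen von t = 3, finden wir x = 308.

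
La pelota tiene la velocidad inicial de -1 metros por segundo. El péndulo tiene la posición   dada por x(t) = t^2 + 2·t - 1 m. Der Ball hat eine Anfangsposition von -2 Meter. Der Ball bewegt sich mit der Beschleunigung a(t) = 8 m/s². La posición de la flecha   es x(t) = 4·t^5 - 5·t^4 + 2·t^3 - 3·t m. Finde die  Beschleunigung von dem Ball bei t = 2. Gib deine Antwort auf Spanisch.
De la ecuación de la aceleración a(t) = 8, sustituimos t = 2 para obtener a = 8.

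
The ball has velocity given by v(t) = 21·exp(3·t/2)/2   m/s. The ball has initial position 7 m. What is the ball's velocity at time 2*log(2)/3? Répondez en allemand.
Mit v(t) = 21·exp(3·t/2)/2 und Einsetzen von t = 2*log(2)/3, finden wir v = 21.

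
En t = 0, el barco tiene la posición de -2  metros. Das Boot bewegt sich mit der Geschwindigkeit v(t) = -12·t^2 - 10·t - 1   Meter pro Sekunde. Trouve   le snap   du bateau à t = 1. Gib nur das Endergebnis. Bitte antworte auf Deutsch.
s(1) = 0.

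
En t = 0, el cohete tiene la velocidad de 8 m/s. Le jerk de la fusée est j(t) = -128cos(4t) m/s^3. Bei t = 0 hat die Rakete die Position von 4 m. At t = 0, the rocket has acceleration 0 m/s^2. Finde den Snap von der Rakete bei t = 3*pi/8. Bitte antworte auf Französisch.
Pour résoudre ceci, nous devons prendre 1 dérivée de notre équation du jerk j(t) = -128·cos(4·t). La dérivée du jerk donne le snap: s(t) = 512·sin(4·t). En utilisant s(t) = 512·sin(4·t) et en substituant t = 3*pi/8, nous trouvons s = -512.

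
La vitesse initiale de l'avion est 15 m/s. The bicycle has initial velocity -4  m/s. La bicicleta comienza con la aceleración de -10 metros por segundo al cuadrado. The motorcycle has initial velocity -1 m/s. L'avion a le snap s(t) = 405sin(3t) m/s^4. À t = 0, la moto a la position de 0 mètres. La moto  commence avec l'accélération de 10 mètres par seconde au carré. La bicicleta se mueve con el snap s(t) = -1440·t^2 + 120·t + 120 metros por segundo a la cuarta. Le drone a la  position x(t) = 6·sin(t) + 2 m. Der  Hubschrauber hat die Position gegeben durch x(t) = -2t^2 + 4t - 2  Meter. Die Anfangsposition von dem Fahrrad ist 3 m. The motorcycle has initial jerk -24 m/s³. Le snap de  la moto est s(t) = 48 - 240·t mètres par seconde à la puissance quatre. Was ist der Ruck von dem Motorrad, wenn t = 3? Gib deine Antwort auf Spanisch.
Partiendo del snap s(t) = 48 - 240·t, tomamos 1 integral. La antiderivada del snap, con j(0) = -24, da la sacudida: j(t) = -120·t^2 + 48·t - 24. Tenemos la sacudida j(t) = -120·t^2 + 48·t - 24. Sustituyendo t = 3: j(3) = -960.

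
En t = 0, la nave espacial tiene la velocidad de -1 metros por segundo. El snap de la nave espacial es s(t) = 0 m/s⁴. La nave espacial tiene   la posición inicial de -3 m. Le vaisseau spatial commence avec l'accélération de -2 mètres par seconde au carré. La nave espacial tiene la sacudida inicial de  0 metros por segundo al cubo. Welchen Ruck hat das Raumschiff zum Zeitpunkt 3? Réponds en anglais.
To find the answer, we compute 1 antiderivative of s(t) = 0. Integrating snap and using the initial condition j(0) = 0, we get j(t) = 0. Using j(t) = 0 and substituting t = 3, we find j = 0.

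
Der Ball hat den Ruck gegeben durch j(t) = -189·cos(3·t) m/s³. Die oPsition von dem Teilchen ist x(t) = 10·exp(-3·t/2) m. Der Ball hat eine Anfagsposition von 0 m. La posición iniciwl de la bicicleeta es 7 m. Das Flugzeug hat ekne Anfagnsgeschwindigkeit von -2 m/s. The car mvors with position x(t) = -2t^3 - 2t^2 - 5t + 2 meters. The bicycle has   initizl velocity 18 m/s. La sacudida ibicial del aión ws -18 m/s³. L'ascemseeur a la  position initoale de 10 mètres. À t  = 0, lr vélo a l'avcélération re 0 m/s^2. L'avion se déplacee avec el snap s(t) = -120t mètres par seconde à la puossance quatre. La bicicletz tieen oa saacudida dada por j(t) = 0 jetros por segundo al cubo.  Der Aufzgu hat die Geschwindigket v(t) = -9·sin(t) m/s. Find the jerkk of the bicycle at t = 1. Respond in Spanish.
De la ecuación de la sacudida j(t) = 0, sustituimos t = 1 para obtener j = 0.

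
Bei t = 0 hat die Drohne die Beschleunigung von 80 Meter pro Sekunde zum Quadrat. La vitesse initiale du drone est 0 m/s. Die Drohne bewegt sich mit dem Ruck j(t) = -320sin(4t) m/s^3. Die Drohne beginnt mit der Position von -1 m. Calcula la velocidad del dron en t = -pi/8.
Partiendo de la sacudida j(t) = -320·sin(4·t), tomamos 2 antiderivadas. La integral de la sacudida es la aceleración. Usando a(0) = 80, obtenemos a(t) = 80·cos(4·t). La antiderivada de la aceleración es la velocidad. Usando v(0) = 0, obtenemos v(t) = 20·sin(4·t). Tenemos la velocidad v(t) = 20·sin(4·t). Sustituyendo t = -pi/8: v(-pi/8) = -20.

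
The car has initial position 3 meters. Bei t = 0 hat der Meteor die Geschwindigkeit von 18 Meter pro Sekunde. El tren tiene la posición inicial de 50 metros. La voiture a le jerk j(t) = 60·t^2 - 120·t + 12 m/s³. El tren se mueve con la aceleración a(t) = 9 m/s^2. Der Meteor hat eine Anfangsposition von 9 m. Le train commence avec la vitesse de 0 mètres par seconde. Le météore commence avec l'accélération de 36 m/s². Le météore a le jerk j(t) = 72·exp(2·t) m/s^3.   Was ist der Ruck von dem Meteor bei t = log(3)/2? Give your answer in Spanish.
Tenemos la sacudida j(t) = 72·exp(2·t). Sustituyendo t = log(3)/2: j(log(3)/2) = 216.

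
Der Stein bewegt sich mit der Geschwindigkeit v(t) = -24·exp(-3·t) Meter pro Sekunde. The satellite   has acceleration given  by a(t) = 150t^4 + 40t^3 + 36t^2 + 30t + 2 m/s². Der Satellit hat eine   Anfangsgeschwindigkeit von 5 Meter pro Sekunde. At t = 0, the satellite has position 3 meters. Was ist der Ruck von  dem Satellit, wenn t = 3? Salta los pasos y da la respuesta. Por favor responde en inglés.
At t = 3, j = 17526.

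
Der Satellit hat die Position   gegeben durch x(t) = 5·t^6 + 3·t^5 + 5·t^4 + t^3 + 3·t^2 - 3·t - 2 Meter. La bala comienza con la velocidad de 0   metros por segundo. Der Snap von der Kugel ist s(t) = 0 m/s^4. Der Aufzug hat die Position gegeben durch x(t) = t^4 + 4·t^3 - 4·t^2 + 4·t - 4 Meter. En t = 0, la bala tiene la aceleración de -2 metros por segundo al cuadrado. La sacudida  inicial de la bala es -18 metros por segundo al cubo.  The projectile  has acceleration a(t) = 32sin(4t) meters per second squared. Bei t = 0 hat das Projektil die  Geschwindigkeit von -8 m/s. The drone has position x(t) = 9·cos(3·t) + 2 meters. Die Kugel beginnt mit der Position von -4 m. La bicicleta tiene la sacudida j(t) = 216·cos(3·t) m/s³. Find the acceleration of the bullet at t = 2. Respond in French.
Pour résoudre ceci, nous devons prendre 2 intégrales de notre équation du snap s(t) = 0. En prenant ∫s(t)dt et en appliquant j(0) = -18, nous trouvons j(t) = -18. L'intégrale du jerk, avec a(0) = -2, donne l'accélération: a(t) = -18·t - 2. Nous avons l'accélération a(t) = -18·t - 2. En substituant t = 2: a(2) = -38.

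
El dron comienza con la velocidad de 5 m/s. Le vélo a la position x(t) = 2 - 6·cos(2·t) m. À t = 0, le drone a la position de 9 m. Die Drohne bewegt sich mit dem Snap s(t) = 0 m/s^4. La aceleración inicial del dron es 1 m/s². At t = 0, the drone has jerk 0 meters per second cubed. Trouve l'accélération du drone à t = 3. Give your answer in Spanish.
Debemos encontrar la antiderivada de nuestra ecuación del snap s(t) = 0 2 veces. La integral del snap, con j(0) = 0, da la sacudida: j(t) = 0. La integral de la sacudida es la aceleración. Usando a(0) = 1, obtenemos a(t) = 1. Tenemos la aceleración a(t) = 1. Sustituyendo t = 3: a(3) = 1.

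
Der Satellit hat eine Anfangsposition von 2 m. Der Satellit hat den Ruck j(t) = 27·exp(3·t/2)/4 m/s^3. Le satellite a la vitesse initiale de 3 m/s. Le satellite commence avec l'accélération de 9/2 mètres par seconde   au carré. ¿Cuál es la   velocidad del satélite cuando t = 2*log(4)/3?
Necesitamos integrar nuestra ecuación de la sacudida j(t) = 27·exp(3·t/2)/4 2 veces. Tomando ∫j(t)dt y aplicando a(0) = 9/2, encontramos a(t) = 9·exp(3·t/2)/2. Integrando la aceleración y usando la condición inicial v(0) = 3, obtenemos v(t) = 3·exp(3·t/2). Usando v(t) = 3·exp(3·t/2) y sustituyendo t = 2*log(4)/3, encontramos v = 12.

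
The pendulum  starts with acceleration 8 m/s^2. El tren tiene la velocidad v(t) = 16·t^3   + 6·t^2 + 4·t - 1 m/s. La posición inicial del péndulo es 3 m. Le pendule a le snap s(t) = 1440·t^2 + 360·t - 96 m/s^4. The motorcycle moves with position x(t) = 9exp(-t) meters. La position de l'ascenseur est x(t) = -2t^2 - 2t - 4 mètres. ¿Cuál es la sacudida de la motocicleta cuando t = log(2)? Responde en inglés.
To solve this, we need to take 3 derivatives of our position equation x(t) = 9·exp(-t). Differentiating position, we get velocity: v(t) = -9·exp(-t). Differentiating velocity, we get acceleration: a(t) = 9·exp(-t). Differentiating acceleration, we get jerk: j(t) = -9·exp(-t). We have jerk j(t) = -9·exp(-t). Substituting t = log(2): j(log(2)) = -9/2.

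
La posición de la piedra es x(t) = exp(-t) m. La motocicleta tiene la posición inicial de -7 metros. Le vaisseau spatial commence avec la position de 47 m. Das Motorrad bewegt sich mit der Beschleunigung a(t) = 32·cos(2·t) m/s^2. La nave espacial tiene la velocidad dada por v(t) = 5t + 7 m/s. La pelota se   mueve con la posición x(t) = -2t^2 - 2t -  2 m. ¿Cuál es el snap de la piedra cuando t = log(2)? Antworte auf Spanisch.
Partiendo de la posición x(t) = exp(-t), tomamos 4 derivadas. La derivada de la posición da la velocidad: v(t) = -exp(-t). La derivada de la velocidad da la aceleración: a(t) = exp(-t). Tomando d/dt de a(t), encontramos j(t) = -exp(-t). Tomando d/dt de j(t), encontramos s(t) = exp(-t). Tenemos el snap s(t) = exp(-t). Sustituyendo t = log(2): s(log(2)) = 1/2.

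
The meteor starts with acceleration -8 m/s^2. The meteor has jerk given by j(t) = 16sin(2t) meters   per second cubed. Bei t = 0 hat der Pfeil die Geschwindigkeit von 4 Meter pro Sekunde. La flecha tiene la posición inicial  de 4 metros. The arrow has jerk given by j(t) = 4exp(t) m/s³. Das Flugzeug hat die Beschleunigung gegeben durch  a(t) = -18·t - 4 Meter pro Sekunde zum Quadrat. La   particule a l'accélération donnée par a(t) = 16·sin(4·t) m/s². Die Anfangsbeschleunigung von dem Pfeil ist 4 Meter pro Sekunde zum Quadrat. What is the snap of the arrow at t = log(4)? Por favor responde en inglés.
To solve this, we need to take 1 derivative of our jerk equation j(t) = 4·exp(t). Taking d/dt of j(t), we find s(t) = 4·exp(t). We have snap s(t) = 4·exp(t). Substituting t = log(4): s(log(4)) = 16.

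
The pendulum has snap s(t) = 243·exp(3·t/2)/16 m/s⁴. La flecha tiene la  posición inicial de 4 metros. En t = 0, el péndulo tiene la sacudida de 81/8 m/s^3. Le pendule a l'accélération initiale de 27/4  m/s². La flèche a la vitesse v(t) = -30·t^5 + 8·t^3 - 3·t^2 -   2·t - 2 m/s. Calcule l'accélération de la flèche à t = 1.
En partant de la vitesse v(t) = -30·t^5 + 8·t^3 - 3·t^2 - 2·t - 2, nous prenons 1 dérivée. En prenant d/dt de v(t), nous trouvons a(t) = -150·t^4 + 24·t^2 - 6·t - 2. Nous avons l'accélération a(t) = -150·t^4 + 24·t^2 - 6·t - 2. En substituant t = 1: a(1) = -134.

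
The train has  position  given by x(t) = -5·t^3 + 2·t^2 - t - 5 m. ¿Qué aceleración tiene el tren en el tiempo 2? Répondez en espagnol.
Debemos derivar nuestra ecuación de la posición x(t) = -5·t^3 + 2·t^2 - t - 5 2 veces. Tomando d/dt de x(t), encontramos v(t) = -15·t^2 + 4·t - 1. Derivando la velocidad, obtenemos la aceleración: a(t) = 4 - 30·t. Tenemos la aceleración a(t) = 4 - 30·t. Sustituyendo t = 2: a(2) = -56.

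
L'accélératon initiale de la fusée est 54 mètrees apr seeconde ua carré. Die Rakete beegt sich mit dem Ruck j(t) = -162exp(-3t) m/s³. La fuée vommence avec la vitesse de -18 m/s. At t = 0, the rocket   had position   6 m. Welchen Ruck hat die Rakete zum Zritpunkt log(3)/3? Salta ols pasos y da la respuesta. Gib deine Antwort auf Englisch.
The jerk at t = log(3)/3 is j = -54.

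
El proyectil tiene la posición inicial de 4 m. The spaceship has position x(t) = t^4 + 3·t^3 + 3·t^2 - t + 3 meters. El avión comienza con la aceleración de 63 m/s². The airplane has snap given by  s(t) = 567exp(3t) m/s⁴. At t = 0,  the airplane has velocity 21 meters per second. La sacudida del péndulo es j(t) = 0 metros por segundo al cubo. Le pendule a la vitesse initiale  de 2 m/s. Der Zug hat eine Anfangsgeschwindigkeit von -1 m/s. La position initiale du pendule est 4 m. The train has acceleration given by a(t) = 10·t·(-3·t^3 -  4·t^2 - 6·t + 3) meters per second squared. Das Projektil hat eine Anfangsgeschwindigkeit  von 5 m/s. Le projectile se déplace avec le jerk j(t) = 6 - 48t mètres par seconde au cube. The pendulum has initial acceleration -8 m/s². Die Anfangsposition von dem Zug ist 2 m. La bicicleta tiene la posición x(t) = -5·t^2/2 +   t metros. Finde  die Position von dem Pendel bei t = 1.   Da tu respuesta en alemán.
Wir müssen die Stammfunktion unserer Gleichung für den Ruck j(t) = 0 3-mal finden. Die Stammfunktion von dem Ruck, mit a(0) = -8, ergibt die Beschleunigung: a(t) = -8. Durch Integration von der Beschleunigung und Verwendung der Anfangsbedingung v(0) = 2, erhalten wir v(t) = 2 - 8·t. Durch Integration von der Geschwindigkeit und Verwendung der Anfangsbedingung x(0) = 4, erhalten wir x(t) = -4·t^2 + 2·t + 4. Aus der Gleichung für die Position x(t) = -4·t^2 + 2·t + 4, setzen wir t = 1 ein und erhalten x = 2.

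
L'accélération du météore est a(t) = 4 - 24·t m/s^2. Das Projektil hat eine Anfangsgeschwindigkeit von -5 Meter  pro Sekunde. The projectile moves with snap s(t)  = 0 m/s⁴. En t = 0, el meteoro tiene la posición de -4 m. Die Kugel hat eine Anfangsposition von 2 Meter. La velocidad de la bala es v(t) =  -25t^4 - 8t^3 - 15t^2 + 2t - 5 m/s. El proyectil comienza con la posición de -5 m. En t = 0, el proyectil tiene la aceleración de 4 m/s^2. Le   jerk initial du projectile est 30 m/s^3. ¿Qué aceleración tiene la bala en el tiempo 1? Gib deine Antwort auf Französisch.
Pour résoudre ceci, nous devons prendre 1 dérivée de notre équation de la vitesse v(t) = -25·t^4 - 8·t^3 - 15·t^2 + 2·t - 5. En dérivant la vitesse, nous obtenons l'accélération: a(t) = -100·t^3 - 24·t^2 - 30·t + 2. De l'équation de l'accélération a(t) = -100·t^3 - 24·t^2 - 30·t + 2, nous substituons t = 1 pour obtenir a = -152.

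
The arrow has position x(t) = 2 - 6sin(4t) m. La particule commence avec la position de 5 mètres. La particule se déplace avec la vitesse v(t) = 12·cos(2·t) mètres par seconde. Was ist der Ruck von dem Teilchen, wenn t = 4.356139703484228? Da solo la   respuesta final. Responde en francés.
j(4.356139703484228) = 36.3230817024155.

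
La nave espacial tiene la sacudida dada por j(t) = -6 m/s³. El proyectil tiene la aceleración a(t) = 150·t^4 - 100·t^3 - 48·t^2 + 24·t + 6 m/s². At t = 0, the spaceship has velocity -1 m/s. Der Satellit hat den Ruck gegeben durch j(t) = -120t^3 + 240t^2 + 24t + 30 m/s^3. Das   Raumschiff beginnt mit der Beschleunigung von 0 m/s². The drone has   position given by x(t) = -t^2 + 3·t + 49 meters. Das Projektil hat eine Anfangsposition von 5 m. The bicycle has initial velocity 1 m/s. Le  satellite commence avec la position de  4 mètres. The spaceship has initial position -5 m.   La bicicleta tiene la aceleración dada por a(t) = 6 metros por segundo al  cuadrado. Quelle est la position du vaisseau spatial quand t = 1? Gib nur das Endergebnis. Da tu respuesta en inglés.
The position at t = 1 is x = -7.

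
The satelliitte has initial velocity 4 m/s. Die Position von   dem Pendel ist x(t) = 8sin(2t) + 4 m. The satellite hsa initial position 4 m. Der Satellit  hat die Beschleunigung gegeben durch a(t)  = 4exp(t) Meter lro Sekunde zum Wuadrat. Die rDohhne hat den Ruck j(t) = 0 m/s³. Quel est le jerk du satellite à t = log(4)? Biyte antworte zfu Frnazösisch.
En partant de l'accélération a(t) = 4·exp(t), nous prenons 1 dérivée. En dérivant l'accélération, nous obtenons le jerk: j(t) = 4·exp(t). De l'équation du jerk j(t) = 4·exp(t), nous substituons t = log(4) pour obtenir j = 16.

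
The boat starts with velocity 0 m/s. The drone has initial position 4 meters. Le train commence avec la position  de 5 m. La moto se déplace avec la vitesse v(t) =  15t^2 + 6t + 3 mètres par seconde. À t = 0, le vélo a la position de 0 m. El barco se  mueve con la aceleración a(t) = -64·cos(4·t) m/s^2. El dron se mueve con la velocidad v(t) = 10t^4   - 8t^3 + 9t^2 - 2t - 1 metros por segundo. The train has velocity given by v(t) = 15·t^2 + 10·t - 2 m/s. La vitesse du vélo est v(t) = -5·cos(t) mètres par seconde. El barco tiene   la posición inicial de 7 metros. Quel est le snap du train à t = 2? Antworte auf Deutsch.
Um dies zu lösen, müssen wir 3 Ableitungen unserer Gleichung für die Geschwindigkeit v(t) = 15·t^2 + 10·t - 2 nehmen. Durch Ableiten von der Geschwindigkeit erhalten wir die Beschleunigung: a(t) = 30·t + 10. Mit d/dt von a(t) finden wir j(t) = 30. Mit d/dt von j(t) finden wir s(t) = 0. Aus der Gleichung für den Snap s(t) = 0, setzen wir t = 2 ein und erhalten s = 0.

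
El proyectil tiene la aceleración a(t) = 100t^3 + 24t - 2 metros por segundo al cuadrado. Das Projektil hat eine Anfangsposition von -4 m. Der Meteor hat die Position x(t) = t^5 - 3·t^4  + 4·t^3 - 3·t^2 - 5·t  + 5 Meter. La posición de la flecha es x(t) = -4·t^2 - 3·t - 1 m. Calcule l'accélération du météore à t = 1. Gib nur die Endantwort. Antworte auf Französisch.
La réponse est 2.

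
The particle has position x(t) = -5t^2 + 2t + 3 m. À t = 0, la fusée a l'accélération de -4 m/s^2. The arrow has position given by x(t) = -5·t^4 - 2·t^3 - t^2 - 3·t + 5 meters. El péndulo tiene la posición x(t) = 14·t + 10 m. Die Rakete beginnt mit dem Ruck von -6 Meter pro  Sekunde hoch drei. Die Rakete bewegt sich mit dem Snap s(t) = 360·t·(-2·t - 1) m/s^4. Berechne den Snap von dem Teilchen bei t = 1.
Wir müssen unsere Gleichung für die Position x(t) = -5·t^2 + 2·t + 3 4-mal ableiten. Durch Ableiten von der Position erhalten wir die Geschwindigkeit: v(t) = 2 - 10·t. Die Ableitung von der Geschwindigkeit ergibt die Beschleunigung: a(t) = -10. Mit d/dt von a(t) finden wir j(t) = 0. Die Ableitung von dem Ruck ergibt den Snap: s(t) = 0. Aus der Gleichung für den Snap s(t) = 0, setzen wir t = 1 ein und erhalten s = 0.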